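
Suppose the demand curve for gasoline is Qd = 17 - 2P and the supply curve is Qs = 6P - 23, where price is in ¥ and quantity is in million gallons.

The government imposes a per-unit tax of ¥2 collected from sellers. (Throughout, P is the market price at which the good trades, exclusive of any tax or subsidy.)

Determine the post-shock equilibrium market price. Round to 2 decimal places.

6.50

Original equilibrium: 17 - 2P = 6P - 23 gives 40 = 8P, so P = 5 and Q = 7.
Since sellers keep the price net of the tax, the effective supply curve becomes Qs = 6P - 35.
Equate the new curves: 17 - 2P = 6P - 35, giving 52 = 8P, P = 6.5, Q = 4.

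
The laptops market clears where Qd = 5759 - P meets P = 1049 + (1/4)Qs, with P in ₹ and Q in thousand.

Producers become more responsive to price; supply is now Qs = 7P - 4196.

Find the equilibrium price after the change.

Solve the original market: 5759 - P = 4P - 4196, hence P = 1991 and Q = 3768.
The shock moves the curves to Qd = 5759 - P and Qs = 7P - 4196.
New equilibrium: 5759 - P = 7P - 4196 ⇒ 9955 = 8P ⇒ P = 1244.375, Q = 4514.625.

1244.375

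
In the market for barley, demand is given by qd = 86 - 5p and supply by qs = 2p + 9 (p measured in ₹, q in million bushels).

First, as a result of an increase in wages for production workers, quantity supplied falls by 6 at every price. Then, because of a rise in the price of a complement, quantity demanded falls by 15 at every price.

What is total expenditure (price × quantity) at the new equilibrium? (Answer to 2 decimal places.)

Original equilibrium: 86 - 5p = 2p + 9 gives 77 = 7p, so p = 11 and q = 31.
With the change applied: demand qd = 71 - 5p, supply qs = 2p + 3.
Clearing the new market: 71 - 5p = 2p + 3, so p = 68/7 ≈ 9.7143 and q = 157/7 ≈ 22.4286.
New expenditure = 9.7143 × 22.4286 = 217.88.

217.88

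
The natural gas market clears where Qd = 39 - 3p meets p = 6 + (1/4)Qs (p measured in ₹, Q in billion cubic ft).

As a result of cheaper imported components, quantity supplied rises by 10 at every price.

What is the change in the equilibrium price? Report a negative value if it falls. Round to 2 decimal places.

-1.43

Initially, 39 - 3p = 4p - 24, so 63 = 7p and p = 9, Q = 12.
The shock moves the curves to Qd = 39 - 3p and Qs = 4p - 14.
New equilibrium: 39 - 3p = 4p - 14 ⇒ 53 = 7p ⇒ p = 53/7 ≈ 7.5714, Q = 114/7 ≈ 16.2857.
Δp = 7.5714 − 9 = -1.43.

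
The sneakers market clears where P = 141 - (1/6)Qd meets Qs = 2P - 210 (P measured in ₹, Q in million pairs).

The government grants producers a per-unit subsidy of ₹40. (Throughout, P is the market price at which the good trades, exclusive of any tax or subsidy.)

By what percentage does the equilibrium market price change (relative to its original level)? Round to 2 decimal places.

-7.58

Initially, 846 - 6P = 2P - 210, so 1056 = 8P and P = 132, Q = 54.
Since sellers receive the price plus the subsidy, the effective supply curve becomes Qs = 2P - 130.
Setting them equal: 846 - 6P = 2P - 130 → 976 = 8P, so P = 122 and Q = 114.
%ΔP = (122 − 132) / 132 × 100 = -7.58%.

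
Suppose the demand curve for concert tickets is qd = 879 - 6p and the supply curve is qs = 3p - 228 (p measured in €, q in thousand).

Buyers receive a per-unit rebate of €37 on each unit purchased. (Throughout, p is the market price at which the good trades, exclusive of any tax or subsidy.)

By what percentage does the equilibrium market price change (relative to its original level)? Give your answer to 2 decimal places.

Original equilibrium: 879 - 6p = 3p - 228 gives 1107 = 9p, so p = 123 and q = 141.
Since buyers' out-of-pocket price is the market price minus the rebate, the effective demand curve becomes qd = 1101 - 6p.
New equilibrium: 1101 - 6p = 3p - 228 ⇒ 1329 = 9p ⇒ p = 443/3 ≈ 147.6667, q = 215.
%Δp = (147.6667 − 123) / 123 × 100 = +20.05%.

+20.05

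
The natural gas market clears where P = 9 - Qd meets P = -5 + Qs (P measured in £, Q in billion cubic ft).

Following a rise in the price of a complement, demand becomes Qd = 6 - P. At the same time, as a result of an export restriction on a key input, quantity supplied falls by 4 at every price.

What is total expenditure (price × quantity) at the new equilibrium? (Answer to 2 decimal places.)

Original equilibrium: 9 - P = P + 5 gives 4 = 2P, so P = 2 and Q = 7.
The shock moves the curves to Qd = 6 - P and Qs = P + 1.
Clearing the new market: 6 - P = P + 1, so P = 2.5 and Q = 3.5.
New expenditure = 2.5 × 3.5 = 8.75.

8.75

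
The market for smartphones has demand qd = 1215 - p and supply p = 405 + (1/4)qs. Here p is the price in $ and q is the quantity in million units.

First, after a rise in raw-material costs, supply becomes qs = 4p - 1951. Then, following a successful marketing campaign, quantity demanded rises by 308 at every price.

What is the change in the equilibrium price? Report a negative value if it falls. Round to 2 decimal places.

+127.80

Original equilibrium: 1215 - p = 4p - 1620 gives 2835 = 5p, so p = 567 and q = 648.
After the shift, demand is qd = 1523 - p and supply is qs = 4p - 1951.
Setting them equal: 1523 - p = 4p - 1951 → 3474 = 5p, so p = 694.8 and q = 828.2.
Δp = 694.8 − 567 = +127.80.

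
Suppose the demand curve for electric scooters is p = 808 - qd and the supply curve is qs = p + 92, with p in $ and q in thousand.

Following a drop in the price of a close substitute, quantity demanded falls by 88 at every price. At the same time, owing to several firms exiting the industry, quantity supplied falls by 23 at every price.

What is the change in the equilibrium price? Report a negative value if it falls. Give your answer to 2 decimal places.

Before the shock: 808 - p = p + 92 ⇒ 716 = 2p ⇒ p = 358, q = 450.
The shock moves the curves to qd = 720 - p and qs = p + 69.
New equilibrium: 720 - p = p + 69 ⇒ 651 = 2p ⇒ p = 325.5, q = 394.5.
Δp = 325.5 − 358 = -32.50.

-32.50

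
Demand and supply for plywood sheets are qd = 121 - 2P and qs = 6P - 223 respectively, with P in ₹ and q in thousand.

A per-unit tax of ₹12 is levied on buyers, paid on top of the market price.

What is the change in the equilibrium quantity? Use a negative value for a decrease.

-18

Before the shock: 121 - 2P = 6P - 223 ⇒ 344 = 8P ⇒ P = 43, q = 35.
Since buyers pay the price plus the tax, the effective demand curve becomes qd = 97 - 2P.
Clearing the new market: 97 - 2P = 6P - 223, so P = 40 and q = 17.
Δq = 17 − 35 = -18.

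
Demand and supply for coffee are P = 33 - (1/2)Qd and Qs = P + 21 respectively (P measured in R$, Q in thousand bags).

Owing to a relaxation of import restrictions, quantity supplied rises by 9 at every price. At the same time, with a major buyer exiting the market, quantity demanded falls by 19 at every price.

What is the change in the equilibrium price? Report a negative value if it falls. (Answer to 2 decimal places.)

-9.33

Original equilibrium: 66 - 2P = P + 21 gives 45 = 3P, so P = 15 and Q = 36.
After the shift, demand is Qd = 47 - 2P and supply is Qs = P + 30.
Equate the new curves: 47 - 2P = P + 30, giving 17 = 3P, P = 17/3 ≈ 5.6667, Q = 107/3 ≈ 35.6667.
ΔP = 5.6667 − 15 = -9.33.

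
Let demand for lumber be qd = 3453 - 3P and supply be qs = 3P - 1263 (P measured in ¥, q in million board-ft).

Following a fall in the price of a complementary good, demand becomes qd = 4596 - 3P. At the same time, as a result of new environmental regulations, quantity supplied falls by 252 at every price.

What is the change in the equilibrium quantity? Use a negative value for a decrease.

+445.5

Before the shock: 3453 - 3P = 3P - 1263 ⇒ 4716 = 6P ⇒ P = 786, q = 1095.
With the change applied: demand qd = 4596 - 3P, supply qs = 3P - 1515.
Equate the new curves: 4596 - 3P = 3P - 1515, giving 6111 = 6P, P = 1018.5, q = 1540.5.
Δq = 1540.5 − 1095 = +445.5.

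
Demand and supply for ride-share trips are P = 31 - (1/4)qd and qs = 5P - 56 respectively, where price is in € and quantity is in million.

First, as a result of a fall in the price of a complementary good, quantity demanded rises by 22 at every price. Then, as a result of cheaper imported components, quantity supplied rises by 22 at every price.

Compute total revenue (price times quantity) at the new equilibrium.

1320

Solve the original market: 124 - 4P = 5P - 56, hence P = 20 and q = 44.
The shock moves the curves to qd = 146 - 4P and qs = 5P - 34.
Setting them equal: 146 - 4P = 5P - 34 → 180 = 9P, so P = 20 and q = 66.
New expenditure = 20 × 66 = 1320.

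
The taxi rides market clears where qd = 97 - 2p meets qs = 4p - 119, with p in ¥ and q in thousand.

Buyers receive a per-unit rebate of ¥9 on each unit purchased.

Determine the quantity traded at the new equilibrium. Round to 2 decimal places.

Solve the original market: 97 - 2p = 4p - 119, hence p = 36 and q = 25.
Since buyers' out-of-pocket price is the market price minus the rebate, the effective demand curve becomes qd = 115 - 2p.
Setting them equal: 115 - 2p = 4p - 119 → 234 = 6p, so p = 39 and q = 37.

37.00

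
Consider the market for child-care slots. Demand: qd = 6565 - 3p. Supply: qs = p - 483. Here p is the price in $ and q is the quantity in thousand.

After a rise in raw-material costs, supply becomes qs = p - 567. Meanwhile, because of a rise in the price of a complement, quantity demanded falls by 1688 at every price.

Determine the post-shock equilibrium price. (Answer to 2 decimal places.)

1361.00

Original equilibrium: 6565 - 3p = p - 483 gives 7048 = 4p, so p = 1762 and q = 1279.
The new curves are qd = 4877 - 3p (demand) and qs = p - 567 (supply).
Equate the new curves: 4877 - 3p = p - 567, giving 5444 = 4p, p = 1361, q = 794.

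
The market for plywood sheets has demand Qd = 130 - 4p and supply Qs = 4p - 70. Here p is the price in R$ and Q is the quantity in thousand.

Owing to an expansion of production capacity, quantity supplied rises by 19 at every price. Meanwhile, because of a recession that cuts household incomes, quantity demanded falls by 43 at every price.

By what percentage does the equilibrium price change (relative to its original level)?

-31

Solve the original market: 130 - 4p = 4p - 70, hence p = 25 and Q = 30.
With the change applied: demand Qd = 87 - 4p, supply Qs = 4p - 51.
Equate the new curves: 87 - 4p = 4p - 51, giving 138 = 8p, p = 17.25, Q = 18.
%Δp = (17.25 − 25) / 25 × 100 = -31%.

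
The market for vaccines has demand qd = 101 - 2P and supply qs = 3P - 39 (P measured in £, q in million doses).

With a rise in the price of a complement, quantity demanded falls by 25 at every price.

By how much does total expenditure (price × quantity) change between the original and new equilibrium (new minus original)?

Before the shock: 101 - 2P = 3P - 39 ⇒ 140 = 5P ⇒ P = 28, q = 45.
With the change applied: demand qd = 76 - 2P, supply qs = 3P - 39.
New equilibrium: 76 - 2P = 3P - 39 ⇒ 115 = 5P ⇒ P = 23, q = 30.
Expenditure moves from 28×45 = 1260 to 23×30 = 690; change = -570.

-570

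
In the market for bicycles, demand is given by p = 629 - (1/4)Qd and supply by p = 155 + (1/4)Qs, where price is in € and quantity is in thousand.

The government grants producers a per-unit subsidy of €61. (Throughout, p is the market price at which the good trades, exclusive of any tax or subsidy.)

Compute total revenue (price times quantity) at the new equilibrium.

386805

Solve the original market: 2516 - 4p = 4p - 620, hence p = 392 and Q = 948.
Since sellers receive the price plus the subsidy, the effective supply curve becomes Qs = 4p - 376.
New equilibrium: 2516 - 4p = 4p - 376 ⇒ 2892 = 8p ⇒ p = 361.5, Q = 1070.
New expenditure = 361.5 × 1070 = 386805.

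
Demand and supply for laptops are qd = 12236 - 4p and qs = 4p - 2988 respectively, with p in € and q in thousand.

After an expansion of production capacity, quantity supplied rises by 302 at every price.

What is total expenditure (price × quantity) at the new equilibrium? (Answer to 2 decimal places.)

Before the shock: 12236 - 4p = 4p - 2988 ⇒ 15224 = 8p ⇒ p = 1903, q = 4624.
The new curves are qd = 12236 - 4p (demand) and qs = 4p - 2686 (supply).
Equate the new curves: 12236 - 4p = 4p - 2686, giving 14922 = 8p, p = 1865.25, q = 4775.
New expenditure = 1865.25 × 4775 = 8906568.75.

8906568.75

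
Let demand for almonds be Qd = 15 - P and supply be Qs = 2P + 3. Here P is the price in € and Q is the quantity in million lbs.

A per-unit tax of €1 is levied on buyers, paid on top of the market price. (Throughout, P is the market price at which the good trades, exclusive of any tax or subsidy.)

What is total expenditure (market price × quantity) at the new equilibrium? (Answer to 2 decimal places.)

Before the shock: 15 - P = 2P + 3 ⇒ 12 = 3P ⇒ P = 4, Q = 11.
Since buyers pay the price plus the tax, the effective demand curve becomes Qd = 14 - P.
Setting them equal: 14 - P = 2P + 3 → 11 = 3P, so P = 11/3 ≈ 3.6667 and Q = 31/3 ≈ 10.3333.
New expenditure = 3.6667 × 10.3333 = 37.89.

37.89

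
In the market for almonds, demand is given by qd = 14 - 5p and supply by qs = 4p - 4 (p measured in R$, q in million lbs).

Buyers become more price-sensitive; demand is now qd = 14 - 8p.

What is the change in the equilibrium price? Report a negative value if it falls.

-0.5

Before the shock: 14 - 5p = 4p - 4 ⇒ 18 = 9p ⇒ p = 2, q = 4.
The shock moves the curves to qd = 14 - 8p and qs = 4p - 4.
New equilibrium: 14 - 8p = 4p - 4 ⇒ 18 = 12p ⇒ p = 1.5, q = 2.
Δp = 1.5 − 2 = -0.5.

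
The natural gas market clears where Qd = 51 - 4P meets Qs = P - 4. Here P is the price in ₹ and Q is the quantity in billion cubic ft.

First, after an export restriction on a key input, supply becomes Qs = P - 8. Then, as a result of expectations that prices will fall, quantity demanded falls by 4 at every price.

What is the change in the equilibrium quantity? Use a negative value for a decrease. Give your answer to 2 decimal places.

-4.00

Solve the original market: 51 - 4P = P - 4, hence P = 11 and Q = 7.
The new curves are Qd = 47 - 4P (demand) and Qs = P - 8 (supply).
Setting them equal: 47 - 4P = P - 8 → 55 = 5P, so P = 11 and Q = 3.
ΔQ = 3 − 7 = -4.00.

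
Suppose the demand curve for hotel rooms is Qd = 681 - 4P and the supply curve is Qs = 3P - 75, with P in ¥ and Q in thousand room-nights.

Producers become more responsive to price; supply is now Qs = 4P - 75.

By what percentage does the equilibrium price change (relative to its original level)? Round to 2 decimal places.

-12.50

Initially, 681 - 4P = 3P - 75, so 756 = 7P and P = 108, Q = 249.
The shock moves the curves to Qd = 681 - 4P and Qs = 4P - 75.
New equilibrium: 681 - 4P = 4P - 75 ⇒ 756 = 8P ⇒ P = 94.5, Q = 303.
%ΔP = (94.5 − 108) / 108 × 100 = -12.50%.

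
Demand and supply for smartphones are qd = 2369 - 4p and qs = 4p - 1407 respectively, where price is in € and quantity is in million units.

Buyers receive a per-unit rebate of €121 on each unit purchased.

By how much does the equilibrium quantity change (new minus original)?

Initially, 2369 - 4p = 4p - 1407, so 3776 = 8p and p = 472, q = 481.
Since buyers' out-of-pocket price is the market price minus the rebate, the effective demand curve becomes qd = 2853 - 4p.
Setting them equal: 2853 - 4p = 4p - 1407 → 4260 = 8p, so p = 532.5 and q = 723.
Δq = 723 − 481 = +242.

+242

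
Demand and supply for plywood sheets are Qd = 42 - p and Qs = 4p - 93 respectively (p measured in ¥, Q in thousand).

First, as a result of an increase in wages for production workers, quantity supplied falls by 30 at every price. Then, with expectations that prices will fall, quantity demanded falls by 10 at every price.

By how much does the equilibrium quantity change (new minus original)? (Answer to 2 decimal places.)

Before the shock: 42 - p = 4p - 93 ⇒ 135 = 5p ⇒ p = 27, Q = 15.
The shock moves the curves to Qd = 32 - p and Qs = 4p - 123.
Clearing the new market: 32 - p = 4p - 123, so p = 31 and Q = 1.
ΔQ = 1 − 15 = -14.00.

-14.00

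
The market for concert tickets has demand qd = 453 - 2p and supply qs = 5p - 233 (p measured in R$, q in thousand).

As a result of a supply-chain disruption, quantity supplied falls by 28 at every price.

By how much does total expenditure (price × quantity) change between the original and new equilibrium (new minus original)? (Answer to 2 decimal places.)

+212.00

Before the shock: 453 - 2p = 5p - 233 ⇒ 686 = 7p ⇒ p = 98, q = 257.
The shock moves the curves to qd = 453 - 2p and qs = 5p - 261.
Setting them equal: 453 - 2p = 5p - 261 → 714 = 7p, so p = 102 and q = 249.
Expenditure moves from 98×257 = 25186 to 102×249 = 25398; change = +212.00.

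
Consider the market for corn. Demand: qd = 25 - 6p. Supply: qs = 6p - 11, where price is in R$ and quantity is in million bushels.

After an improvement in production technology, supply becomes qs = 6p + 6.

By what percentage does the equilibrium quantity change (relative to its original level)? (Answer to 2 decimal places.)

Before the shock: 25 - 6p = 6p - 11 ⇒ 36 = 12p ⇒ p = 3, q = 7.
With the change applied: demand qd = 25 - 6p, supply qs = 6p + 6.
New equilibrium: 25 - 6p = 6p + 6 ⇒ 19 = 12p ⇒ p = 19/12 ≈ 1.5833, q = 15.5.
%Δq = (15.5 − 7) / 7 × 100 = +121.43%.

+121.43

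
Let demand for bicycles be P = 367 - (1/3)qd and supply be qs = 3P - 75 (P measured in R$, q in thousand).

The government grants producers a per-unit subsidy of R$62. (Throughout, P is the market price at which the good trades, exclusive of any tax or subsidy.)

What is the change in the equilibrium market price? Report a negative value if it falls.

Initially, 1101 - 3P = 3P - 75, so 1176 = 6P and P = 196, q = 513.
Since sellers receive the price plus the subsidy, the effective supply curve becomes qs = 3P + 111.
New equilibrium: 1101 - 3P = 3P + 111 ⇒ 990 = 6P ⇒ P = 165, q = 606.
ΔP = 165 − 196 = -31.

-31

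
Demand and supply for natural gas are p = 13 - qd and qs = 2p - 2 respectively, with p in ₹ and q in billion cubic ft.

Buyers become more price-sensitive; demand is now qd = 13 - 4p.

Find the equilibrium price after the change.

Solve the original market: 13 - p = 2p - 2, hence p = 5 and q = 8.
With the change applied: demand qd = 13 - 4p, supply qs = 2p - 2.
Clearing the new market: 13 - 4p = 2p - 2, so p = 2.5 and q = 3.

2.5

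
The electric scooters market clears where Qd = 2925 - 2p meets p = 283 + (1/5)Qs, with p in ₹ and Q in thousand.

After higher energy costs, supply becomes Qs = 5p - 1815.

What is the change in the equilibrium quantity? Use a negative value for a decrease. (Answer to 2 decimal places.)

-114.29

Original equilibrium: 2925 - 2p = 5p - 1415 gives 4340 = 7p, so p = 620 and Q = 1685.
The new curves are Qd = 2925 - 2p (demand) and Qs = 5p - 1815 (supply).
Equate the new curves: 2925 - 2p = 5p - 1815, giving 4740 = 7p, p = 4740/7 ≈ 677.1429, Q = 10995/7 ≈ 1570.7143.
ΔQ = 1570.7143 − 1685 = -114.29.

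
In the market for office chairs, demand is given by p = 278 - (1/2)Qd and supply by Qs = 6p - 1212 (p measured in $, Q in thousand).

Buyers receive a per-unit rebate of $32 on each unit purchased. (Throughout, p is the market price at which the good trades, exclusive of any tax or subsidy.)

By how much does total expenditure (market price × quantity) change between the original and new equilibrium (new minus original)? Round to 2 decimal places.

+11904.00

Initially, 556 - 2p = 6p - 1212, so 1768 = 8p and p = 221, Q = 114.
Since buyers' out-of-pocket price is the market price minus the rebate, the effective demand curve becomes Qd = 620 - 2p.
Setting them equal: 620 - 2p = 6p - 1212 → 1832 = 8p, so p = 229 and Q = 162.
Expenditure moves from 221×114 = 25194 to 229×162 = 37098; change = +11904.00.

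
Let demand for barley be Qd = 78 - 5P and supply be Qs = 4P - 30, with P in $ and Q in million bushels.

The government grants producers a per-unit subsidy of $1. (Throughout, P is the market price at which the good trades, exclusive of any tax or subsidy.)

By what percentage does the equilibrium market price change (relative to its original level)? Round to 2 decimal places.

Initially, 78 - 5P = 4P - 30, so 108 = 9P and P = 12, Q = 18.
Since sellers receive the price plus the subsidy, the effective supply curve becomes Qs = 4P - 26.
New equilibrium: 78 - 5P = 4P - 26 ⇒ 104 = 9P ⇒ P = 104/9 ≈ 11.5556, Q = 182/9 ≈ 20.2222.
%ΔP = (11.5556 − 12) / 12 × 100 = -3.70%.

-3.70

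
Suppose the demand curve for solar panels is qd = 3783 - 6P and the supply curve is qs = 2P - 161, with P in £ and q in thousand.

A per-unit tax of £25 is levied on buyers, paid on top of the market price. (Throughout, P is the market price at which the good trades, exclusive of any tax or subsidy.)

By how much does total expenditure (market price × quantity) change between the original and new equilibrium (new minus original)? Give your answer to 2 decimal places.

Initially, 3783 - 6P = 2P - 161, so 3944 = 8P and P = 493, q = 825.
Since buyers pay the price plus the tax, the effective demand curve becomes qd = 3633 - 6P.
Clearing the new market: 3633 - 6P = 2P - 161, so P = 474.25 and q = 787.5.
Expenditure moves from 493×825 = 406725 to 474.25×787.5 = 373471.875; change = -33253.13.

-33253.13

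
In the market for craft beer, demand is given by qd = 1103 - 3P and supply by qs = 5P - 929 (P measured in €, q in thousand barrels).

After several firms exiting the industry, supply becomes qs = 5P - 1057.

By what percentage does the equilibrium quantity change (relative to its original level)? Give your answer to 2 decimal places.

-14.08

Before the shock: 1103 - 3P = 5P - 929 ⇒ 2032 = 8P ⇒ P = 254, q = 341.
After the shift, demand is qd = 1103 - 3P and supply is qs = 5P - 1057.
Setting them equal: 1103 - 3P = 5P - 1057 → 2160 = 8P, so P = 270 and q = 293.
%Δq = (293 − 341) / 341 × 100 = -14.08%.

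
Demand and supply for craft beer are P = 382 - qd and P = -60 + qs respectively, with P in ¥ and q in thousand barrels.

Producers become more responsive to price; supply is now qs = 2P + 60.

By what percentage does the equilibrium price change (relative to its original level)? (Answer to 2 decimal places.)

Solve the original market: 382 - P = P + 60, hence P = 161 and q = 221.
After the shift, demand is qd = 382 - P and supply is qs = 2P + 60.
New equilibrium: 382 - P = 2P + 60 ⇒ 322 = 3P ⇒ P = 322/3 ≈ 107.3333, q = 824/3 ≈ 274.6667.
%ΔP = (107.3333 − 161) / 161 × 100 = -33.33%.

-33.33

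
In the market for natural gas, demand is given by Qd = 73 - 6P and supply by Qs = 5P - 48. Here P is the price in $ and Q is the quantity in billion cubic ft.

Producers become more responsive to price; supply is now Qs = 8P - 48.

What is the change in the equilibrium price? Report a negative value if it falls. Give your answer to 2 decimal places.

-2.36

Before the shock: 73 - 6P = 5P - 48 ⇒ 121 = 11P ⇒ P = 11, Q = 7.
With the change applied: demand Qd = 73 - 6P, supply Qs = 8P - 48.
Equate the new curves: 73 - 6P = 8P - 48, giving 121 = 14P, P = 121/14 ≈ 8.6429, Q = 148/7 ≈ 21.1429.
ΔP = 8.6429 − 11 = -2.36.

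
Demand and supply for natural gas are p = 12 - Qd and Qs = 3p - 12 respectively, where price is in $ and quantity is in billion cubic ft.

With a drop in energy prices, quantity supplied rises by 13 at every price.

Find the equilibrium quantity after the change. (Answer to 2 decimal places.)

Solve the original market: 12 - p = 3p - 12, hence p = 6 and Q = 6.
The shock moves the curves to Qd = 12 - p and Qs = 3p + 1.
Clearing the new market: 12 - p = 3p + 1, so p = 2.75 and Q = 9.25.

9.25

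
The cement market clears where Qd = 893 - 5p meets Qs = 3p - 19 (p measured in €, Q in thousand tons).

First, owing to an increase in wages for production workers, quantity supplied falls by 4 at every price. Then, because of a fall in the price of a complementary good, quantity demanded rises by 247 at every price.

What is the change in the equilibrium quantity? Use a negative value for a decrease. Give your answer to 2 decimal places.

+90.13

Initially, 893 - 5p = 3p - 19, so 912 = 8p and p = 114, Q = 323.
The new curves are Qd = 1140 - 5p (demand) and Qs = 3p - 23 (supply).
Setting them equal: 1140 - 5p = 3p - 23 → 1163 = 8p, so p = 145.375 and Q = 413.125.
ΔQ = 413.125 − 323 = +90.13.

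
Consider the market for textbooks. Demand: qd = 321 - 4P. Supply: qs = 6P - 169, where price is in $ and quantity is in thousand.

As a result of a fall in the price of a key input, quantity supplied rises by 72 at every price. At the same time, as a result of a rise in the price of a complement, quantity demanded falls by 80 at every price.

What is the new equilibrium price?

33.8

Solve the original market: 321 - 4P = 6P - 169, hence P = 49 and q = 125.
With the change applied: demand qd = 241 - 4P, supply qs = 6P - 97.
New equilibrium: 241 - 4P = 6P - 97 ⇒ 338 = 10P ⇒ P = 33.8, q = 105.8.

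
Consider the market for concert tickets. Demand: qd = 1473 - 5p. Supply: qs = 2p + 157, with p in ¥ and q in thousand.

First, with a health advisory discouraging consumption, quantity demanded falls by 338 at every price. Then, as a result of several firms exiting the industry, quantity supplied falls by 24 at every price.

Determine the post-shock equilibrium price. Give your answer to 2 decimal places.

Original equilibrium: 1473 - 5p = 2p + 157 gives 1316 = 7p, so p = 188 and q = 533.
After the shift, demand is qd = 1135 - 5p and supply is qs = 2p + 133.
Clearing the new market: 1135 - 5p = 2p + 133, so p = 1002/7 ≈ 143.1429 and q = 2935/7 ≈ 419.2857.

143.14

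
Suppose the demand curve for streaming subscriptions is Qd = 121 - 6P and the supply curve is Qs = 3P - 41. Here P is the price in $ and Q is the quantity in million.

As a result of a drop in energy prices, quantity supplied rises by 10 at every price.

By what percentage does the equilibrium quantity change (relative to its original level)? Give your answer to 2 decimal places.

+51.28

Solve the original market: 121 - 6P = 3P - 41, hence P = 18 and Q = 13.
After the shift, demand is Qd = 121 - 6P and supply is Qs = 3P - 31.
Clearing the new market: 121 - 6P = 3P - 31, so P = 152/9 ≈ 16.8889 and Q = 59/3 ≈ 19.6667.
%ΔQ = (19.6667 − 13) / 13 × 100 = +51.28%.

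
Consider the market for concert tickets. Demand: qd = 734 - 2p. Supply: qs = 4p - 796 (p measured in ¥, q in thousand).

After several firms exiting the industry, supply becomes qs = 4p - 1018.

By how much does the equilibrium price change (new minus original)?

+37

Solve the original market: 734 - 2p = 4p - 796, hence p = 255 and q = 224.
The new curves are qd = 734 - 2p (demand) and qs = 4p - 1018 (supply).
Equate the new curves: 734 - 2p = 4p - 1018, giving 1752 = 6p, p = 292, q = 150.
Δp = 292 − 255 = +37.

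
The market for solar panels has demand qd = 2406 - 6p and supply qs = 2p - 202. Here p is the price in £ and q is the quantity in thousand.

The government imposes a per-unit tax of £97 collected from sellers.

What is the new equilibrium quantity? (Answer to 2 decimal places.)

304.50

Initially, 2406 - 6p = 2p - 202, so 2608 = 8p and p = 326, q = 450.
Since sellers keep the price net of the tax, the effective supply curve becomes qs = 2p - 396.
New equilibrium: 2406 - 6p = 2p - 396 ⇒ 2802 = 8p ⇒ p = 350.25, q = 304.5.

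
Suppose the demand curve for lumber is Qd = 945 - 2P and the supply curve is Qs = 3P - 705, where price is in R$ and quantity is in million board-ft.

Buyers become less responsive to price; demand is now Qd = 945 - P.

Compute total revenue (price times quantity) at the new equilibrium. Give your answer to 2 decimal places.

Before the shock: 945 - 2P = 3P - 705 ⇒ 1650 = 5P ⇒ P = 330, Q = 285.
The new curves are Qd = 945 - P (demand) and Qs = 3P - 705 (supply).
Clearing the new market: 945 - P = 3P - 705, so P = 412.5 and Q = 532.5.
New expenditure = 412.5 × 532.5 = 219656.25.

219656.25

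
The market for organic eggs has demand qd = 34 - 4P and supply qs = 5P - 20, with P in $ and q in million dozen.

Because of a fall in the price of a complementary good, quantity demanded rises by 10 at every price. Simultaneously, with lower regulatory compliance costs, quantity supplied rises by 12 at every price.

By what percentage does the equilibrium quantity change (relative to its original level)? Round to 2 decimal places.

+108.89

Solve the original market: 34 - 4P = 5P - 20, hence P = 6 and q = 10.
The shock moves the curves to qd = 44 - 4P and qs = 5P - 8.
Setting them equal: 44 - 4P = 5P - 8 → 52 = 9P, so P = 52/9 ≈ 5.7778 and q = 188/9 ≈ 20.8889.
%Δq = (20.8889 − 10) / 10 × 100 = +108.89%.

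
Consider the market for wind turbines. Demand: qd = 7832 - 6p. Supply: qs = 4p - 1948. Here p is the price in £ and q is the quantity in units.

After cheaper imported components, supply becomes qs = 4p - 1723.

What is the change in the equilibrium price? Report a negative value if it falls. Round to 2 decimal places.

Before the shock: 7832 - 6p = 4p - 1948 ⇒ 9780 = 10p ⇒ p = 978, q = 1964.
After the shift, demand is qd = 7832 - 6p and supply is qs = 4p - 1723.
Equate the new curves: 7832 - 6p = 4p - 1723, giving 9555 = 10p, p = 955.5, q = 2099.
Δp = 955.5 − 978 = -22.50.

-22.50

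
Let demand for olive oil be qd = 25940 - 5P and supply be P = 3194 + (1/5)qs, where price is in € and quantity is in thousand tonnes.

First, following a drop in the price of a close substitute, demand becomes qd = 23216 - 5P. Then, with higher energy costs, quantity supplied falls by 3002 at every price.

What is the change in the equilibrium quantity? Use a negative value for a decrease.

Before the shock: 25940 - 5P = 5P - 15970 ⇒ 41910 = 10P ⇒ P = 4191, q = 4985.
With the change applied: demand qd = 23216 - 5P, supply qs = 5P - 18972.
Equate the new curves: 23216 - 5P = 5P - 18972, giving 42188 = 10P, P = 4218.8, q = 2122.
Δq = 2122 − 4985 = -2863.

-2863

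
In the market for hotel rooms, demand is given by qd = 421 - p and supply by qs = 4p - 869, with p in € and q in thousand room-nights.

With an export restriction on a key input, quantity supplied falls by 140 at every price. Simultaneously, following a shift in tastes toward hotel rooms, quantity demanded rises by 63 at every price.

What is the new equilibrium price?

Initially, 421 - p = 4p - 869, so 1290 = 5p and p = 258, q = 163.
The shock moves the curves to qd = 484 - p and qs = 4p - 1009.
Equate the new curves: 484 - p = 4p - 1009, giving 1493 = 5p, p = 298.6, q = 185.4.

298.6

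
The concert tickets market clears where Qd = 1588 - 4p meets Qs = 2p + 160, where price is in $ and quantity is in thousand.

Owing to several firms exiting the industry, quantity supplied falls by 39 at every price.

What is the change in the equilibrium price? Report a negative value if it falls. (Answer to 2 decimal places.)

Initially, 1588 - 4p = 2p + 160, so 1428 = 6p and p = 238, Q = 636.
The new curves are Qd = 1588 - 4p (demand) and Qs = 2p + 121 (supply).
New equilibrium: 1588 - 4p = 2p + 121 ⇒ 1467 = 6p ⇒ p = 244.5, Q = 610.
Δp = 244.5 − 238 = +6.50.

+6.50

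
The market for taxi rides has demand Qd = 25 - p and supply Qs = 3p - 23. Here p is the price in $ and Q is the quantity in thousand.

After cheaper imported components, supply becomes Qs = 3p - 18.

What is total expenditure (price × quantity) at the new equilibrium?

Solve the original market: 25 - p = 3p - 23, hence p = 12 and Q = 13.
With the change applied: demand Qd = 25 - p, supply Qs = 3p - 18.
Setting them equal: 25 - p = 3p - 18 → 43 = 4p, so p = 10.75 and Q = 14.25.
New expenditure = 10.75 × 14.25 = 153.1875.

153.1875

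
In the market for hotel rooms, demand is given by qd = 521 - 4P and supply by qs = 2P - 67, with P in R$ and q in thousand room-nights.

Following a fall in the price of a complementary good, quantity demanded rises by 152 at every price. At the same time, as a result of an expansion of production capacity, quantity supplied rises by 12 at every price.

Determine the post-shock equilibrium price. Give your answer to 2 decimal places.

Initially, 521 - 4P = 2P - 67, so 588 = 6P and P = 98, q = 129.
With the change applied: demand qd = 673 - 4P, supply qs = 2P - 55.
Equate the new curves: 673 - 4P = 2P - 55, giving 728 = 6P, P = 364/3 ≈ 121.3333, q = 563/3 ≈ 187.6667.

121.33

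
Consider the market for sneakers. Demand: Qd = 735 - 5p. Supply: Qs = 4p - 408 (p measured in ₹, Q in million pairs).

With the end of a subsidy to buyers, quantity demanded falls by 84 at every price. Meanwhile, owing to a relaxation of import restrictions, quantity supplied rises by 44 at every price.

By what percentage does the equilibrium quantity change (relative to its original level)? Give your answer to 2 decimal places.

Before the shock: 735 - 5p = 4p - 408 ⇒ 1143 = 9p ⇒ p = 127, Q = 100.
The shock moves the curves to Qd = 651 - 5p and Qs = 4p - 364.
Clearing the new market: 651 - 5p = 4p - 364, so p = 1015/9 ≈ 112.7778 and Q = 784/9 ≈ 87.1111.
%ΔQ = (87.1111 − 100) / 100 × 100 = -12.89%.

-12.89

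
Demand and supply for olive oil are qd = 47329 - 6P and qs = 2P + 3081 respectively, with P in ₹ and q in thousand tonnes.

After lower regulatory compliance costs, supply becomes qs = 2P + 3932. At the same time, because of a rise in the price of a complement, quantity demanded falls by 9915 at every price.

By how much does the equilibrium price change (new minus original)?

Solve the original market: 47329 - 6P = 2P + 3081, hence P = 5531 and q = 14143.
After the shift, demand is qd = 37414 - 6P and supply is qs = 2P + 3932.
New equilibrium: 37414 - 6P = 2P + 3932 ⇒ 33482 = 8P ⇒ P = 4185.25, q = 12302.5.
ΔP = 4185.25 − 5531 = -1345.75.

-1345.75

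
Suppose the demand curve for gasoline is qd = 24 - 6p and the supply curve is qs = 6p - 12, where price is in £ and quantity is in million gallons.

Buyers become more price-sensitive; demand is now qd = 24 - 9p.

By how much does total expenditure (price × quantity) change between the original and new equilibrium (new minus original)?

-12.24

Before the shock: 24 - 6p = 6p - 12 ⇒ 36 = 12p ⇒ p = 3, q = 6.
With the change applied: demand qd = 24 - 9p, supply qs = 6p - 12.
Setting them equal: 24 - 9p = 6p - 12 → 36 = 15p, so p = 2.4 and q = 2.4.
Expenditure moves from 3×6 = 18 to 2.4×2.4 = 5.76; change = -12.24.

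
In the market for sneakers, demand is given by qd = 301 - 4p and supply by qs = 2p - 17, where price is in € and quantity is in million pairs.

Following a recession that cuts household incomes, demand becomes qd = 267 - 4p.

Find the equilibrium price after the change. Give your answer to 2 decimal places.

47.33

Initially, 301 - 4p = 2p - 17, so 318 = 6p and p = 53, q = 89.
The shock moves the curves to qd = 267 - 4p and qs = 2p - 17.
Equate the new curves: 267 - 4p = 2p - 17, giving 284 = 6p, p = 142/3 ≈ 47.3333, q = 233/3 ≈ 77.6667.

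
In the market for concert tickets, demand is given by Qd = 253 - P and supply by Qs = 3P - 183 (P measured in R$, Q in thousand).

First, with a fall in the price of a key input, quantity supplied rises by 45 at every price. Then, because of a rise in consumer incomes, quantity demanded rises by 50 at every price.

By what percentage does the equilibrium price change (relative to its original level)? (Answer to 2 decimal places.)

+1.15

Solve the original market: 253 - P = 3P - 183, hence P = 109 and Q = 144.
The new curves are Qd = 303 - P (demand) and Qs = 3P - 138 (supply).
Equate the new curves: 303 - P = 3P - 138, giving 441 = 4P, P = 110.25, Q = 192.75.
%ΔP = (110.25 − 109) / 109 × 100 = +1.15%.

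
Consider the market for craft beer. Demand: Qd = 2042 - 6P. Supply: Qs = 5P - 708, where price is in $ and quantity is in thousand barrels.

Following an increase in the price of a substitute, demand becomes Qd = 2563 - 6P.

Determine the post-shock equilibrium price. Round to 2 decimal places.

Original equilibrium: 2042 - 6P = 5P - 708 gives 2750 = 11P, so P = 250 and Q = 542.
With the change applied: demand Qd = 2563 - 6P, supply Qs = 5P - 708.
Clearing the new market: 2563 - 6P = 5P - 708, so P = 3271/11 ≈ 297.3636 and Q = 8567/11 ≈ 778.8182.

297.36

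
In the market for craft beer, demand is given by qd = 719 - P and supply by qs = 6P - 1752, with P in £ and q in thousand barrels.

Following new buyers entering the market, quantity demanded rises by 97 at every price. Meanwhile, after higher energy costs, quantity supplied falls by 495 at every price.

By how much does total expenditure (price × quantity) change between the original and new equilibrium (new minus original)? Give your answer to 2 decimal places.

Initially, 719 - P = 6P - 1752, so 2471 = 7P and P = 353, q = 366.
The new curves are qd = 816 - P (demand) and qs = 6P - 2247 (supply).
Equate the new curves: 816 - P = 6P - 2247, giving 3063 = 7P, P = 3063/7 ≈ 437.5714, q = 2649/7 ≈ 378.4286.
Expenditure moves from 353×366 = 129198 to 437.5714×378.4286 = 165589.5306; change = +36391.53.

+36391.53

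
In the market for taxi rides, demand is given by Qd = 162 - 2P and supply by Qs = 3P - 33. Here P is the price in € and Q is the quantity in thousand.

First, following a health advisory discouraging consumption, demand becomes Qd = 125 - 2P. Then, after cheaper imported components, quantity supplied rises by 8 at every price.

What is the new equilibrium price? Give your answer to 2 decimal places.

30.00

Original equilibrium: 162 - 2P = 3P - 33 gives 195 = 5P, so P = 39 and Q = 84.
With the change applied: demand Qd = 125 - 2P, supply Qs = 3P - 25.
Equate the new curves: 125 - 2P = 3P - 25, giving 150 = 5P, P = 30, Q = 65.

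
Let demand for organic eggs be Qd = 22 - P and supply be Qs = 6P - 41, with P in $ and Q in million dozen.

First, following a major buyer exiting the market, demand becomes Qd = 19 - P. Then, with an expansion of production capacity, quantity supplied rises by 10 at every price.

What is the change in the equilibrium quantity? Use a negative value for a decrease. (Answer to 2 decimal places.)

Original equilibrium: 22 - P = 6P - 41 gives 63 = 7P, so P = 9 and Q = 13.
With the change applied: demand Qd = 19 - P, supply Qs = 6P - 31.
Clearing the new market: 19 - P = 6P - 31, so P = 50/7 ≈ 7.1429 and Q = 83/7 ≈ 11.8571.
ΔQ = 11.8571 − 13 = -1.14.

-1.14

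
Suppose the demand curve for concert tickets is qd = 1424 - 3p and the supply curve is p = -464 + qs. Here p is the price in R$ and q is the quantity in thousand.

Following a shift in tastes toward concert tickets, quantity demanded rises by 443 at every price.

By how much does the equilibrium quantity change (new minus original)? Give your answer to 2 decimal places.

Before the shock: 1424 - 3p = p + 464 ⇒ 960 = 4p ⇒ p = 240, q = 704.
The new curves are qd = 1867 - 3p (demand) and qs = p + 464 (supply).
Setting them equal: 1867 - 3p = p + 464 → 1403 = 4p, so p = 350.75 and q = 814.75.
Δq = 814.75 − 704 = +110.75.

+110.75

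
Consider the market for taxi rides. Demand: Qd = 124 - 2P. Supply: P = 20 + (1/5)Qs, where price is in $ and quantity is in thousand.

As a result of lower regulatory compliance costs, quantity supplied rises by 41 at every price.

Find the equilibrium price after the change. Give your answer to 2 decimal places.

26.14

Initially, 124 - 2P = 5P - 100, so 224 = 7P and P = 32, Q = 60.
After the shift, demand is Qd = 124 - 2P and supply is Qs = 5P - 59.
Clearing the new market: 124 - 2P = 5P - 59, so P = 183/7 ≈ 26.1429 and Q = 502/7 ≈ 71.7143.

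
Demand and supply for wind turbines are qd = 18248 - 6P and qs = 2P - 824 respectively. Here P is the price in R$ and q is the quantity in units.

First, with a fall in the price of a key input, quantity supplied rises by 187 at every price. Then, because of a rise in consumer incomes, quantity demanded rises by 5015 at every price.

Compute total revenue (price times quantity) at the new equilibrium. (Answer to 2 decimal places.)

15947275.00

Original equilibrium: 18248 - 6P = 2P - 824 gives 19072 = 8P, so P = 2384 and q = 3944.
After the shift, demand is qd = 23263 - 6P and supply is qs = 2P - 637.
Clearing the new market: 23263 - 6P = 2P - 637, so P = 2987.5 and q = 5338.
New expenditure = 2987.5 × 5338 = 15947275.00.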